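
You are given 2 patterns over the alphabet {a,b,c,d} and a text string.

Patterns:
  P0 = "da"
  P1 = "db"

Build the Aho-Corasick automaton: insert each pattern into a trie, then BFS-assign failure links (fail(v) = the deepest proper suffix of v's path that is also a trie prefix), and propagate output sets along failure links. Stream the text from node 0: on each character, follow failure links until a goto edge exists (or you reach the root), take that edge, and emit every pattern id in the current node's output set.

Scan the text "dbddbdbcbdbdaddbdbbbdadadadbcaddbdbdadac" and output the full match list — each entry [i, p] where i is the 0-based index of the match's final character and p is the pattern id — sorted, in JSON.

Build automaton:
Trie nodes:
  0='ε' goto d→1
  1='d' goto a→2 b→3
  2='da' goto ·  [P0 ends]
  3='db' goto ·  [P1 ends]

BFS fail/out derivation:
  n1('d'): parent n0 fail=0; on 'd' 0 → fail=0;  out ∅∪∅=∅
  n2('da'): parent n1 fail=0; on 'a' 0 → fail=0;  out {0}∪∅={0}
  n3('db'): parent n1 fail=0; on 'b' 0 → fail=0;  out {1}∪∅={1}

Run:
pos 0 'd': at 1
pos 1 'b': at 3  ** P1@[0:1]
pos 2 'd': at 1 (fail-walked)
pos 3 'd': at 1 (fail-walked)
pos 4 'b': at 3  ** P1@[3:4]
pos 5 'd': at 1 (fail-walked)
pos 6 'b': at 3  ** P1@[5:6]
pos 7 'c': at 0 (fail-walked)
pos 8 'b': at 0
pos 9 'd': at 1
pos 10 'b': at 3  ** P1@[9:10]
pos 11 'd': at 1 (fail-walked)
pos 12 'a': at 2  ** P0@[11:12]
pos 13 'd': at 1 (fail-walked)
pos 14 'd': at 1 (fail-walked)
pos 15 'b': at 3  ** P1@[14:15]
pos 16 'd': at 1 (fail-walked)
pos 17 'b': at 3  ** P1@[16:17]
pos 18 'b': at 0 (fail-walked)
pos 19 'b': at 0
pos 20 'd': at 1
pos 21 'a': at 2  ** P0@[20:21]
pos 22 'd': at 1 (fail-walked)
pos 23 'a': at 2  ** P0@[22:23]
pos 24 'd': at 1 (fail-walked)
pos 25 'a': at 2  ** P0@[24:25]
pos 26 'd': at 1 (fail-walked)
pos 27 'b': at 3  ** P1@[26:27]
pos 28 'c': at 0 (fail-walked)
pos 29 'a': at 0
pos 30 'd': at 1
pos 31 'd': at 1 (fail-walked)
pos 32 'b': at 3  ** P1@[31:32]
pos 33 'd': at 1 (fail-walked)
pos 34 'b': at 3  ** P1@[33:34]
pos 35 'd': at 1 (fail-walked)
pos 36 'a': at 2  ** P0@[35:36]
pos 37 'd': at 1 (fail-walked)
pos 38 'a': at 2  ** P0@[37:38]
pos 39 'c': at 0 (fail-walked)

All matches (sorted): [[1,1],[4,1],[6,1],[10,1],[12,0],[15,1],[17,1],[21,0],[23,0],[25,0],[27,1],[32,1],[34,1],[36,0],[38,0]]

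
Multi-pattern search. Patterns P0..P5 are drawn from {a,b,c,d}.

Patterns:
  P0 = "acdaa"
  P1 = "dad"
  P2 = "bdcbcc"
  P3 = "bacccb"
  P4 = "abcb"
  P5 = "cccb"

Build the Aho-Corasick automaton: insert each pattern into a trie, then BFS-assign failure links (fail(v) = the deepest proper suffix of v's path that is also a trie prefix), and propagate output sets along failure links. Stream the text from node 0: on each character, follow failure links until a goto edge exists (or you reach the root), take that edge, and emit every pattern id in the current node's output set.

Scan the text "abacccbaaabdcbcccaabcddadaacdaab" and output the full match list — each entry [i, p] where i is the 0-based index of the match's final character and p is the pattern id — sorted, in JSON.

Construct AC machine:
Trie nodes:
  0='ε' goto a→1 b→9 c→23 d→6
  1='a' goto b→20 c→2
  2='ac' goto d→3
  3='acd' goto a→4
  4='acda' goto a→5
  5='acdaa' goto ·  ←P0
  6='d' goto a→7
  7='da' goto d→8
  8='dad' goto ·  ←P1
  9='b' goto a→15 d→10
  10='bd' goto c→11
  11='bdc' goto b→12
  12='bdcb' goto c→13
  13='bdcbc' goto c→14
  14='bdcbcc' goto ·  ←P2
  15='ba' goto c→16
  16='bac' goto c→17
  17='bacc' goto c→18
  18='baccc' goto b→19
  19='bacccb' goto ·  ←P3
  20='ab' goto c→21
  21='abc' goto b→22
  22='abcb' goto ·  ←P4
  23='c' goto c→24
  24='cc' goto c→25
  25='ccc' goto b→26
  26='cccb' goto ·  ←P5

BFS fail/out derivation:
  n1('a'): parent n0 fail=0; on 'a' 0 → fail=0;  out ∅∪∅=∅
  n6('d'): parent n0 fail=0; on 'd' 0 → fail=0;  out ∅∪∅=∅
  n9('b'): parent n0 fail=0; on 'b' 0 → fail=0;  out ∅∪∅=∅
  n23('c'): parent n0 fail=0; on 'c' 0 → fail=0;  out ∅∪∅=∅
  n2('ac'): parent n1 fail=0; on 'c' 0 → fail=23;  out ∅∪∅=∅
  n7('da'): parent n6 fail=0; on 'a' 0 → fail=1;  out ∅∪∅=∅
  n10('bd'): parent n9 fail=0; on 'd' 0 → fail=6;  out ∅∪∅=∅
  n15('ba'): parent n9 fail=0; on 'a' 0 → fail=1;  out ∅∪∅=∅
  n20('ab'): parent n1 fail=0; on 'b' 0 → fail=9;  out ∅∪∅=∅
  n24('cc'): parent n23 fail=0; on 'c' 0 → fail=23;  out ∅∪∅=∅
  n3('acd'): parent n2 fail=23; on 'd' 23→0 → fail=6;  out ∅∪∅=∅
  n8('dad'): parent n7 fail=1; on 'd' 1→0 → fail=6;  out {1}∪∅={1}
  n11('bdc'): parent n10 fail=6; on 'c' 6→0 → fail=23;  out ∅∪∅=∅
  n16('bac'): parent n15 fail=1; on 'c' 1 → fail=2;  out ∅∪∅=∅
  n21('abc'): parent n20 fail=9; on 'c' 9→0 → fail=23;  out ∅∪∅=∅
  n25('ccc'): parent n24 fail=23; on 'c' 23 → fail=24;  out ∅∪∅=∅
  n4('acda'): parent n3 fail=6; on 'a' 6 → fail=7;  out ∅∪∅=∅
  n12('bdcb'): parent n11 fail=23; on 'b' 23→0 → fail=9;  out ∅∪∅=∅
  n17('bacc'): parent n16 fail=2; on 'c' 2→23 → fail=24;  out ∅∪∅=∅
  n22('abcb'): parent n21 fail=23; on 'b' 23→0 → fail=9;  out {4}∪∅={4}
  n26('cccb'): parent n25 fail=24; on 'b' 24→23→0 → fail=9;  out {5}∪∅={5}
  n5('acdaa'): parent n4 fail=7; on 'a' 7→1→0 → fail=1;  out {0}∪∅={0}
  n13('bdcbc'): parent n12 fail=9; on 'c' 9→0 → fail=23;  out ∅∪∅=∅
  n18('baccc'): parent n17 fail=24; on 'c' 24 → fail=25;  out ∅∪∅=∅
  n14('bdcbcc'): parent n13 fail=23; on 'c' 23 → fail=24;  out {2}∪∅={2}
  n19('bacccb'): parent n18 fail=25; on 'b' 25 → fail=26;  out {3}∪{5}={3,5}

Text stream:
i=0 'a': node 0→1
i=1 'b': node 1→20
i=2 'a': node 20→15 (fail-walked)
i=3 'c': node 15→16
i=4 'c': node 16→17
i=5 'c': node 17→18
i=6 'b': node 18→19  → match P3@[1:6],P5@[3:6]
i=7 'a': node 19→15 (fail-walked)
i=8 'a': node 15→1 (fail-walked)
i=9 'a': node 1→1 (fail-walked)
i=10 'b': node 1→20
i=11 'd': node 20→10 (fail-walked)
i=12 'c': node 10→11
i=13 'b': node 11→12
i=14 'c': node 12→13
i=15 'c': node 13→14  → match P2@[10:15]
i=16 'c': node 14→25 (fail-walked)
i=17 'a': node 25→1 (fail-walked)
i=18 'a': node 1→1 (fail-walked)
i=19 'b': node 1→20
i=20 'c': node 20→21
i=21 'd': node 21→6 (fail-walked)
i=22 'd': node 6→6 (fail-walked)
i=23 'a': node 6→7
i=24 'd': node 7→8  → match P1@[22:24]
i=25 'a': node 8→7 (fail-walked)
i=26 'a': node 7→1 (fail-walked)
i=27 'c': node 1→2
i=28 'd': node 2→3
i=29 'a': node 3→4
i=30 'a': node 4→5  → match P0@[26:30]
i=31 'b': node 5→20 (fail-walked)

All matches (sorted): [[6,3],[6,5],[15,2],[24,1],[30,0]]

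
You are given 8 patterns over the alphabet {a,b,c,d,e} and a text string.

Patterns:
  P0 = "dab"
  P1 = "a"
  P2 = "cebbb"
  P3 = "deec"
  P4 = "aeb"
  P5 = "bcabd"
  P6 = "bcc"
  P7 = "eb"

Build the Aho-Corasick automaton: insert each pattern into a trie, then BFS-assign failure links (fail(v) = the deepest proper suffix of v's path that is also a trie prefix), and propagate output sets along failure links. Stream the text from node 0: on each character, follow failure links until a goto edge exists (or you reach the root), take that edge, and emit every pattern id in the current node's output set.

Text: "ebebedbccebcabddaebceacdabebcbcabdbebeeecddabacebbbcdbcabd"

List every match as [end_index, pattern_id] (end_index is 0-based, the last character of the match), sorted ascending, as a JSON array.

Build:
Trie nodes:
  0='ε' goto a→4 b→15 c→5 d→1 e→21
  1='d' goto a→2 e→10
  2='da' goto b→3
  3='dab' goto ·  [P0 ends]
  4='a' goto e→13  [P1 ends]
  5='c' goto e→6
  6='ce' goto b→7
  7='ceb' goto b→8
  8='cebb' goto b→9
  9='cebbb' goto ·  [P2 ends]
  10='de' goto e→11
  11='dee' goto c→12
  12='deec' goto ·  [P3 ends]
  13='ae' goto b→14
  14='aeb' goto ·  [P4 ends]
  15='b' goto c→16
  16='bc' goto a→17 c→20
  17='bca' goto b→18
  18='bcab' goto d→19
  19='bcabd' goto ·  [P5 ends]
  20='bcc' goto ·  [P6 ends]
  21='e' goto b→22
  22='eb' goto ·  [P7 ends]

Failure links (BFS by depth):
  fail(1) 'd': from fail(0)=0 chase 'd': 0 ⇒ 0;  out=∅∪out(0)=∅
  fail(4) 'a': from fail(0)=0 chase 'a': 0 ⇒ 0;  out={1}∪out(0)={1}
  fail(5) 'c': from fail(0)=0 chase 'c': 0 ⇒ 0;  out=∅∪out(0)=∅
  fail(15) 'b': from fail(0)=0 chase 'b': 0 ⇒ 0;  out=∅∪out(0)=∅
  fail(21) 'e': from fail(0)=0 chase 'e': 0 ⇒ 0;  out=∅∪out(0)=∅
  fail(2) 'da': from fail(1)=0 chase 'a': 0 ⇒ 4;  out=∅∪out(4)={1}
  fail(6) 'ce': from fail(5)=0 chase 'e': 0 ⇒ 21;  out=∅∪out(21)=∅
  fail(10) 'de': from fail(1)=0 chase 'e': 0 ⇒ 21;  out=∅∪out(21)=∅
  fail(13) 'ae': from fail(4)=0 chase 'e': 0 ⇒ 21;  out=∅∪out(21)=∅
  fail(16) 'bc': from fail(15)=0 chase 'c': 0 ⇒ 5;  out=∅∪out(5)=∅
  fail(22) 'eb': from fail(21)=0 chase 'b': 0 ⇒ 15;  out={7}∪out(15)={7}
  fail(3) 'dab': from fail(2)=4 chase 'b': 4→0 ⇒ 15;  out={0}∪out(15)={0}
  fail(7) 'ceb': from fail(6)=21 chase 'b': 21 ⇒ 22;  out=∅∪out(22)={7}
  fail(11) 'dee': from fail(10)=21 chase 'e': 21→0 ⇒ 21;  out=∅∪out(21)=∅
  fail(14) 'aeb': from fail(13)=21 chase 'b': 21 ⇒ 22;  out={4}∪out(22)={4,7}
  fail(17) 'bca': from fail(16)=5 chase 'a': 5→0 ⇒ 4;  out=∅∪out(4)={1}
  fail(20) 'bcc': from fail(16)=5 chase 'c': 5→0 ⇒ 5;  out={6}∪out(5)={6}
  fail(8) 'cebb': from fail(7)=22 chase 'b': 22→15→0 ⇒ 15;  out=∅∪out(15)=∅
  fail(12) 'deec': from fail(11)=21 chase 'c': 21→0 ⇒ 5;  out={3}∪out(5)={3}
  fail(18) 'bcab': from fail(17)=4 chase 'b': 4→0 ⇒ 15;  out=∅∪out(15)=∅
  fail(9) 'cebbb': from fail(8)=15 chase 'b': 15→0 ⇒ 15;  out={2}∪out(15)={2}
  fail(19) 'bcabd': from fail(18)=15 chase 'd': 15→0 ⇒ 1;  out={5}∪out(1)={5}

Scan:
pos 0 'e': at 21
pos 1 'b': at 22  → match P7@[0:1]
pos 2 'e': at 21 (via fail)
pos 3 'b': at 22  → match P7@[2:3]
pos 4 'e': at 21 (via fail)
pos 5 'd': at 1 (via fail)
pos 6 'b': at 15 (via fail)
pos 7 'c': at 16
pos 8 'c': at 20  → match P6@[6:8]
pos 9 'e': at 6 (via fail)
pos 10 'b': at 7  → match P7@[9:10]
pos 11 'c': at 16 (via fail)
pos 12 'a': at 17  → match P1@[12:12]
pos 13 'b': at 18
pos 14 'd': at 19  → match P5@[10:14]
pos 15 'd': at 1 (via fail)
pos 16 'a': at 2  → match P1@[16:16]
pos 17 'e': at 13 (via fail)
pos 18 'b': at 14  → match P4@[16:18],P7@[17:18]
pos 19 'c': at 16 (via fail)
pos 20 'e': at 6 (via fail)
pos 21 'a': at 4 (via fail)  → match P1@[21:21]
pos 22 'c': at 5 (via fail)
pos 23 'd': at 1 (via fail)
pos 24 'a': at 2  → match P1@[24:24]
pos 25 'b': at 3  → match P0@[23:25]
pos 26 'e': at 21 (via fail)
pos 27 'b': at 22  → match P7@[26:27]
pos 28 'c': at 16 (via fail)
pos 29 'b': at 15 (via fail)
pos 30 'c': at 16
pos 31 'a': at 17  → match P1@[31:31]
pos 32 'b': at 18
pos 33 'd': at 19  → match P5@[29:33]
pos 34 'b': at 15 (via fail)
pos 35 'e': at 21 (via fail)
pos 36 'b': at 22  → match P7@[35:36]
pos 37 'e': at 21 (via fail)
pos 38 'e': at 21 (via fail)
pos 39 'e': at 21 (via fail)
pos 40 'c': at 5 (via fail)
pos 41 'd': at 1 (via fail)
pos 42 'd': at 1 (via fail)
pos 43 'a': at 2  → match P1@[43:43]
pos 44 'b': at 3  → match P0@[42:44]
pos 45 'a': at 4 (via fail)  → match P1@[45:45]
pos 46 'c': at 5 (via fail)
pos 47 'e': at 6
pos 48 'b': at 7  → match P7@[47:48]
pos 49 'b': at 8
pos 50 'b': at 9  → match P2@[46:50]
pos 51 'c': at 16 (via fail)
pos 52 'd': at 1 (via fail)
pos 53 'b': at 15 (via fail)
pos 54 'c': at 16
pos 55 'a': at 17  → match P1@[55:55]
pos 56 'b': at 18
pos 57 'd': at 19  → match P5@[53:57]

All matches (sorted): [[1,7],[3,7],[8,6],[10,7],[12,1],[14,5],[16,1],[18,4],[18,7],[21,1],[24,1],[25,0],[27,7],[31,1],[33,5],[36,7],[43,1],[44,0],[45,1],[48,7],[50,2],[55,1],[57,5]]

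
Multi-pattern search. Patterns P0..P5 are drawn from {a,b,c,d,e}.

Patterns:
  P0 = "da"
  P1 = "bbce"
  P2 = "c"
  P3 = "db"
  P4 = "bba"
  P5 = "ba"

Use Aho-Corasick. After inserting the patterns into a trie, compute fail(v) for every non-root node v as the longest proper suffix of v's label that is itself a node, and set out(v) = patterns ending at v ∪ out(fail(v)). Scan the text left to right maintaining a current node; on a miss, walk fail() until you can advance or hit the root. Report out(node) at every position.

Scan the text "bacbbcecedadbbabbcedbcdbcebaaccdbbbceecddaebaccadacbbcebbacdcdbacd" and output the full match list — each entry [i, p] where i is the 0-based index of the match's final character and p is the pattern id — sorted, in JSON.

Build automaton:
Trie (insert patterns):
  n0 'ε': b→3 c→7 d→1
  n1 'd': a→2 b→8
  n2 'da': ·  [P0 ends]
  n3 'b': a→10 b→4
  n4 'bb': a→9 c→5
  n5 'bbc': e→6
  n6 'bbce': ·  [P1 ends]
  n7 'c': ·  [P2 ends]
  n8 'db': ·  [P3 ends]
  n9 'bba': ·  [P4 ends]
  n10 'ba': ·  [P5 ends]

Failure links (BFS by depth):
  fail(1) 'd': from fail(0)=0 chase 'd': 0 ⇒ 0;  out=∅∪out(0)=∅
  fail(3) 'b': from fail(0)=0 chase 'b': 0 ⇒ 0;  out=∅∪out(0)=∅
  fail(7) 'c': from fail(0)=0 chase 'c': 0 ⇒ 0;  out={2}∪out(0)={2}
  fail(2) 'da': from fail(1)=0 chase 'a': 0 ⇒ 0;  out={0}∪out(0)={0}
  fail(4) 'bb': from fail(3)=0 chase 'b': 0 ⇒ 3;  out=∅∪out(3)=∅
  fail(8) 'db': from fail(1)=0 chase 'b': 0 ⇒ 3;  out={3}∪out(3)={3}
  fail(10) 'ba': from fail(3)=0 chase 'a': 0 ⇒ 0;  out={5}∪out(0)={5}
  fail(5) 'bbc': from fail(4)=3 chase 'c': 3→0 ⇒ 7;  out=∅∪out(7)={2}
  fail(9) 'bba': from fail(4)=3 chase 'a': 3 ⇒ 10;  out={4}∪out(10)={4,5}
  fail(6) 'bbce': from fail(5)=7 chase 'e': 7→0 ⇒ 0;  out={1}∪out(0)={1}

Text stream:
[0] read 'b'  n0⇒n3
[1] read 'a'  n3⇒n10  ** P5@[0:1]
[2] read 'c'  n10⇒n7 ·f  ** P2@[2:2]
[3] read 'b'  n7⇒n3 ·f
[4] read 'b'  n3⇒n4
[5] read 'c'  n4⇒n5  ** P2@[5:5]
[6] read 'e'  n5⇒n6  ** P1@[3:6]
[7] read 'c'  n6⇒n7 ·f  ** P2@[7:7]
[8] read 'e'  n7⇒n0 ·f
[9] read 'd'  n0⇒n1
[10] read 'a'  n1⇒n2  ** P0@[9:10]
[11] read 'd'  n2⇒n1 ·f
[12] read 'b'  n1⇒n8  ** P3@[11:12]
[13] read 'b'  n8⇒n4 ·f
[14] read 'a'  n4⇒n9  ** P4@[12:14],P5@[13:14]
[15] read 'b'  n9⇒n3 ·f
[16] read 'b'  n3⇒n4
[17] read 'c'  n4⇒n5  ** P2@[17:17]
[18] read 'e'  n5⇒n6  ** P1@[15:18]
[19] read 'd'  n6⇒n1 ·f
[20] read 'b'  n1⇒n8  ** P3@[19:20]
[21] read 'c'  n8⇒n7 ·f  ** P2@[21:21]
[22] read 'd'  n7⇒n1 ·f
[23] read 'b'  n1⇒n8  ** P3@[22:23]
[24] read 'c'  n8⇒n7 ·f  ** P2@[24:24]
[25] read 'e'  n7⇒n0 ·f
[26] read 'b'  n0⇒n3
[27] read 'a'  n3⇒n10  ** P5@[26:27]
[28] read 'a'  n10⇒n0 ·f
[29] read 'c'  n0⇒n7  ** P2@[29:29]
[30] read 'c'  n7⇒n7 ·f  ** P2@[30:30]
[31] read 'd'  n7⇒n1 ·f
[32] read 'b'  n1⇒n8  ** P3@[31:32]
[33] read 'b'  n8⇒n4 ·f
[34] read 'b'  n4⇒n4 ·f
[35] read 'c'  n4⇒n5  ** P2@[35:35]
[36] read 'e'  n5⇒n6  ** P1@[33:36]
[37] read 'e'  n6⇒n0 ·f
[38] read 'c'  n0⇒n7  ** P2@[38:38]
[39] read 'd'  n7⇒n1 ·f
[40] read 'd'  n1⇒n1 ·f
[41] read 'a'  n1⇒n2  ** P0@[40:41]
[42] read 'e'  n2⇒n0 ·f
[43] read 'b'  n0⇒n3
[44] read 'a'  n3⇒n10  ** P5@[43:44]
[45] read 'c'  n10⇒n7 ·f  ** P2@[45:45]
[46] read 'c'  n7⇒n7 ·f  ** P2@[46:46]
[47] read 'a'  n7⇒n0 ·f
[48] read 'd'  n0⇒n1
[49] read 'a'  n1⇒n2  ** P0@[48:49]
[50] read 'c'  n2⇒n7 ·f  ** P2@[50:50]
[51] read 'b'  n7⇒n3 ·f
[52] read 'b'  n3⇒n4
[53] read 'c'  n4⇒n5  ** P2@[53:53]
[54] read 'e'  n5⇒n6  ** P1@[51:54]
[55] read 'b'  n6⇒n3 ·f
[56] read 'b'  n3⇒n4
[57] read 'a'  n4⇒n9  ** P4@[55:57],P5@[56:57]
[58] read 'c'  n9⇒n7 ·f  ** P2@[58:58]
[59] read 'd'  n7⇒n1 ·f
[60] read 'c'  n1⇒n7 ·f  ** P2@[60:60]
[61] read 'd'  n7⇒n1 ·f
[62] read 'b'  n1⇒n8  ** P3@[61:62]
[63] read 'a'  n8⇒n10 ·f  ** P5@[62:63]
[64] read 'c'  n10⇒n7 ·f  ** P2@[64:64]
[65] read 'd'  n7⇒n1 ·f

Result: [[1,5],[2,2],[5,2],[6,1],[7,2],[10,0],[12,3],[14,4],[14,5],[17,2],[18,1],[20,3],[21,2],[23,3],[24,2],[27,5],[29,2],[30,2],[32,3],[35,2],[36,1],[38,2],[41,0],[44,5],[45,2],[46,2],[49,0],[50,2],[53,2],[54,1],[57,4],[57,5],[58,2],[60,2],[62,3],[63,5],[64,2]]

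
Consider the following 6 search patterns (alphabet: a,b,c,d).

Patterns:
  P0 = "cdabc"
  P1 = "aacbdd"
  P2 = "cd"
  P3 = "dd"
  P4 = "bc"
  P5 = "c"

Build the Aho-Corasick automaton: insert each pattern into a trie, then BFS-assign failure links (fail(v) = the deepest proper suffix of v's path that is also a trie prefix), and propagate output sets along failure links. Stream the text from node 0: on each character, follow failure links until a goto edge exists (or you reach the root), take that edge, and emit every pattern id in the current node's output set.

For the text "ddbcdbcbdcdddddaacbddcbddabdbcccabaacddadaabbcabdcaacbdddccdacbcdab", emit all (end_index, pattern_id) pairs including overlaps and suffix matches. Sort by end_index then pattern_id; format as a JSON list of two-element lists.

Construct AC machine:
Trie nodes:
  n0 'ε': a→6 b→14 c→1 d→12
  n1 'c': d→2  [P5 ends]
  n2 'cd': a→3  [P2 ends]
  n3 'cda': b→4
  n4 'cdab': c→5
  n5 'cdabc': ·  [P0 ends]
  n6 'a': a→7
  n7 'aa': c→8
  n8 'aac': b→9
  n9 'aacb': d→10
  n10 'aacbd': d→11
  n11 'aacbdd': ·  [P1 ends]
  n12 'd': d→13
  n13 'dd': ·  [P3 ends]
  n14 'b': c→15
  n15 'bc': ·  [P4 ends]

Failure links (BFS by depth):
  n1('c'): parent n0 fail=0; on 'c' 0 → fail=0;  out {5}∪∅={5}
  n6('a'): parent n0 fail=0; on 'a' 0 → fail=0;  out ∅∪∅=∅
  n12('d'): parent n0 fail=0; on 'd' 0 → fail=0;  out ∅∪∅=∅
  n14('b'): parent n0 fail=0; on 'b' 0 → fail=0;  out ∅∪∅=∅
  n2('cd'): parent n1 fail=0; on 'd' 0 → fail=12;  out {2}∪∅={2}
  n7('aa'): parent n6 fail=0; on 'a' 0 → fail=6;  out ∅∪∅=∅
  n13('dd'): parent n12 fail=0; on 'd' 0 → fail=12;  out {3}∪∅={3}
  n15('bc'): parent n14 fail=0; on 'c' 0 → fail=1;  out {4}∪{5}={4,5}
  n3('cda'): parent n2 fail=12; on 'a' 12→0 → fail=6;  out ∅∪∅=∅
  n8('aac'): parent n7 fail=6; on 'c' 6→0 → fail=1;  out ∅∪{5}={5}
  n4('cdab'): parent n3 fail=6; on 'b' 6→0 → fail=14;  out ∅∪∅=∅
  n9('aacb'): parent n8 fail=1; on 'b' 1→0 → fail=14;  out ∅∪∅=∅
  n5('cdabc'): parent n4 fail=14; on 'c' 14 → fail=15;  out {0}∪{4,5}={0,4,5}
  n10('aacbd'): parent n9 fail=14; on 'd' 14→0 → fail=12;  out ∅∪∅=∅
  n11('aacbdd'): parent n10 fail=12; on 'd' 12 → fail=13;  out {1}∪{3}={1,3}

Run:
[0] read 'd'  n0⇒n12
[1] read 'd'  n12⇒n13  ** P3@[0:1]
[2] read 'b'  n13⇒n14 (fail-walked)
[3] read 'c'  n14⇒n15  ** P4@[2:3],P5@[3:3]
[4] read 'd'  n15⇒n2 (fail-walked)  ** P2@[3:4]
[5] read 'b'  n2⇒n14 (fail-walked)
[6] read 'c'  n14⇒n15  ** P4@[5:6],P5@[6:6]
[7] read 'b'  n15⇒n14 (fail-walked)
[8] read 'd'  n14⇒n12 (fail-walked)
[9] read 'c'  n12⇒n1 (fail-walked)  ** P5@[9:9]
[10] read 'd'  n1⇒n2  ** P2@[9:10]
[11] read 'd'  n2⇒n13 (fail-walked)  ** P3@[10:11]
[12] read 'd'  n13⇒n13 (fail-walked)  ** P3@[11:12]
[13] read 'd'  n13⇒n13 (fail-walked)  ** P3@[12:13]
[14] read 'd'  n13⇒n13 (fail-walked)  ** P3@[13:14]
[15] read 'a'  n13⇒n6 (fail-walked)
[16] read 'a'  n6⇒n7
[17] read 'c'  n7⇒n8  ** P5@[17:17]
[18] read 'b'  n8⇒n9
[19] read 'd'  n9⇒n10
[20] read 'd'  n10⇒n11  ** P1@[15:20],P3@[19:20]
[21] read 'c'  n11⇒n1 (fail-walked)  ** P5@[21:21]
[22] read 'b'  n1⇒n14 (fail-walked)
[23] read 'd'  n14⇒n12 (fail-walked)
[24] read 'd'  n12⇒n13  ** P3@[23:24]
[25] read 'a'  n13⇒n6 (fail-walked)
[26] read 'b'  n6⇒n14 (fail-walked)
[27] read 'd'  n14⇒n12 (fail-walked)
[28] read 'b'  n12⇒n14 (fail-walked)
[29] read 'c'  n14⇒n15  ** P4@[28:29],P5@[29:29]
[30] read 'c'  n15⇒n1 (fail-walked)  ** P5@[30:30]
[31] read 'c'  n1⇒n1 (fail-walked)  ** P5@[31:31]
[32] read 'a'  n1⇒n6 (fail-walked)
[33] read 'b'  n6⇒n14 (fail-walked)
[34] read 'a'  n14⇒n6 (fail-walked)
[35] read 'a'  n6⇒n7
[36] read 'c'  n7⇒n8  ** P5@[36:36]
[37] read 'd'  n8⇒n2 (fail-walked)  ** P2@[36:37]
[38] read 'd'  n2⇒n13 (fail-walked)  ** P3@[37:38]
[39] read 'a'  n13⇒n6 (fail-walked)
[40] read 'd'  n6⇒n12 (fail-walked)
[41] read 'a'  n12⇒n6 (fail-walked)
[42] read 'a'  n6⇒n7
[43] read 'b'  n7⇒n14 (fail-walked)
[44] read 'b'  n14⇒n14 (fail-walked)
[45] read 'c'  n14⇒n15  ** P4@[44:45],P5@[45:45]
[46] read 'a'  n15⇒n6 (fail-walked)
[47] read 'b'  n6⇒n14 (fail-walked)
[48] read 'd'  n14⇒n12 (fail-walked)
[49] read 'c'  n12⇒n1 (fail-walked)  ** P5@[49:49]
[50] read 'a'  n1⇒n6 (fail-walked)
[51] read 'a'  n6⇒n7
[52] read 'c'  n7⇒n8  ** P5@[52:52]
[53] read 'b'  n8⇒n9
[54] read 'd'  n9⇒n10
[55] read 'd'  n10⇒n11  ** P1@[50:55],P3@[54:55]
[56] read 'd'  n11⇒n13 (fail-walked)  ** P3@[55:56]
[57] read 'c'  n13⇒n1 (fail-walked)  ** P5@[57:57]
[58] read 'c'  n1⇒n1 (fail-walked)  ** P5@[58:58]
[59] read 'd'  n1⇒n2  ** P2@[58:59]
[60] read 'a'  n2⇒n3
[61] read 'c'  n3⇒n1 (fail-walked)  ** P5@[61:61]
[62] read 'b'  n1⇒n14 (fail-walked)
[63] read 'c'  n14⇒n15  ** P4@[62:63],P5@[63:63]
[64] read 'd'  n15⇒n2 (fail-walked)  ** P2@[63:64]
[65] read 'a'  n2⇒n3
[66] read 'b'  n3⇒n4

Matches: [[1,3],[3,4],[3,5],[4,2],[6,4],[6,5],[9,5],[10,2],[11,3],[12,3],[13,3],[14,3],[17,5],[20,1],[20,3],[21,5],[24,3],[29,4],[29,5],[30,5],[31,5],[36,5],[37,2],[38,3],[45,4],[45,5],[49,5],[52,5],[55,1],[55,3],[56,3],[57,5],[58,5],[59,2],[61,5],[63,4],[63,5],[64,2]]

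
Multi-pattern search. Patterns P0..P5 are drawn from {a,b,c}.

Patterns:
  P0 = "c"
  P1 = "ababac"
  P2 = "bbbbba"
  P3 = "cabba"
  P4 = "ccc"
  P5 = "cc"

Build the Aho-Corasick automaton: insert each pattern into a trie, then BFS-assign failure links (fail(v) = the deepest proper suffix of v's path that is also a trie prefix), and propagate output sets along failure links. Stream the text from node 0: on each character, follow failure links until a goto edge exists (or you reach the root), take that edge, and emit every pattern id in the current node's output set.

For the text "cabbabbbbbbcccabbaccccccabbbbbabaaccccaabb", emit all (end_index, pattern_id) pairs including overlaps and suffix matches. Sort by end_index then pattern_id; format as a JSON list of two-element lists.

Build automaton:
Trie nodes:
  0='ε' goto a→2 b→8 c→1
  1='c' goto a→14 c→18  ←P0
  2='a' goto b→3
  3='ab' goto a→4
  4='aba' goto b→5
  5='abab' goto a→6
  6='ababa' goto c→7
  7='ababac' goto ·  ←P1
  8='b' goto b→9
  9='bb' goto b→10
  10='bbb' goto b→11
  11='bbbb' goto b→12
  12='bbbbb' goto a→13
  13='bbbbba' goto ·  ←P2
  14='ca' goto b→15
  15='cab' goto b→16
  16='cabb' goto a→17
  17='cabba' goto ·  ←P3
  18='cc' goto c→19  ←P5
  19='ccc' goto ·  ←P4

Failure links (BFS by depth):
  fail(1) 'c': from fail(0)=0 chase 'c': 0 ⇒ 0;  out={0}∪out(0)={0}
  fail(2) 'a': from fail(0)=0 chase 'a': 0 ⇒ 0;  out=∅∪out(0)=∅
  fail(8) 'b': from fail(0)=0 chase 'b': 0 ⇒ 0;  out=∅∪out(0)=∅
  fail(3) 'ab': from fail(2)=0 chase 'b': 0 ⇒ 8;  out=∅∪out(8)=∅
  fail(9) 'bb': from fail(8)=0 chase 'b': 0 ⇒ 8;  out=∅∪out(8)=∅
  fail(14) 'ca': from fail(1)=0 chase 'a': 0 ⇒ 2;  out=∅∪out(2)=∅
  fail(18) 'cc': from fail(1)=0 chase 'c': 0 ⇒ 1;  out={5}∪out(1)={0,5}
  fail(4) 'aba': from fail(3)=8 chase 'a': 8→0 ⇒ 2;  out=∅∪out(2)=∅
  fail(10) 'bbb': from fail(9)=8 chase 'b': 8 ⇒ 9;  out=∅∪out(9)=∅
  fail(15) 'cab': from fail(14)=2 chase 'b': 2 ⇒ 3;  out=∅∪out(3)=∅
  fail(19) 'ccc': from fail(18)=1 chase 'c': 1 ⇒ 18;  out={4}∪out(18)={0,4,5}
  fail(5) 'abab': from fail(4)=2 chase 'b': 2 ⇒ 3;  out=∅∪out(3)=∅
  fail(11) 'bbbb': from fail(10)=9 chase 'b': 9 ⇒ 10;  out=∅∪out(10)=∅
  fail(16) 'cabb': from fail(15)=3 chase 'b': 3→8 ⇒ 9;  out=∅∪out(9)=∅
  fail(6) 'ababa': from fail(5)=3 chase 'a': 3 ⇒ 4;  out=∅∪out(4)=∅
  fail(12) 'bbbbb': from fail(11)=10 chase 'b': 10 ⇒ 11;  out=∅∪out(11)=∅
  fail(17) 'cabba': from fail(16)=9 chase 'a': 9→8→0 ⇒ 2;  out={3}∪out(2)={3}
  fail(7) 'ababac': from fail(6)=4 chase 'c': 4→2→0 ⇒ 1;  out={1}∪out(1)={0,1}
  fail(13) 'bbbbba': from fail(12)=11 chase 'a': 11→10→9→8→0 ⇒ 2;  out={2}∪out(2)={2}

Scan:
i=0 'c': node 0→1  ** P0@[0:0]
i=1 'a': node 1→14
i=2 'b': node 14→15
i=3 'b': node 15→16
i=4 'a': node 16→17  ** P3@[0:4]
i=5 'b': node 17→3 ·f
i=6 'b': node 3→9 ·f
i=7 'b': node 9→10
i=8 'b': node 10→11
i=9 'b': node 11→12
i=10 'b': node 12→12 ·f
i=11 'c': node 12→1 ·f  ** P0@[11:11]
i=12 'c': node 1→18  ** P0@[12:12],P5@[11:12]
i=13 'c': node 18→19  ** P0@[13:13],P4@[11:13],P5@[12:13]
i=14 'a': node 19→14 ·f
i=15 'b': node 14→15
i=16 'b': node 15→16
i=17 'a': node 16→17  ** P3@[13:17]
i=18 'c': node 17→1 ·f  ** P0@[18:18]
i=19 'c': node 1→18  ** P0@[19:19],P5@[18:19]
i=20 'c': node 18→19  ** P0@[20:20],P4@[18:20],P5@[19:20]
i=21 'c': node 19→19 ·f  ** P0@[21:21],P4@[19:21],P5@[20:21]
i=22 'c': node 19→19 ·f  ** P0@[22:22],P4@[20:22],P5@[21:22]
i=23 'c': node 19→19 ·f  ** P0@[23:23],P4@[21:23],P5@[22:23]
i=24 'a': node 19→14 ·f
i=25 'b': node 14→15
i=26 'b': node 15→16
i=27 'b': node 16→10 ·f
i=28 'b': node 10→11
i=29 'b': node 11→12
i=30 'a': node 12→13  ** P2@[25:30]
i=31 'b': node 13→3 ·f
i=32 'a': node 3→4
i=33 'a': node 4→2 ·f
i=34 'c': node 2→1 ·f  ** P0@[34:34]
i=35 'c': node 1→18  ** P0@[35:35],P5@[34:35]
i=36 'c': node 18→19  ** P0@[36:36],P4@[34:36],P5@[35:36]
i=37 'c': node 19→19 ·f  ** P0@[37:37],P4@[35:37],P5@[36:37]
i=38 'a': node 19→14 ·f
i=39 'a': node 14→2 ·f
i=40 'b': node 2→3
i=41 'b': node 3→9 ·f

Matches: [[0,0],[4,3],[11,0],[12,0],[12,5],[13,0],[13,4],[13,5],[17,3],[18,0],[19,0],[19,5],[20,0],[20,4],[20,5],[21,0],[21,4],[21,5],[22,0],[22,4],[22,5],[23,0],[23,4],[23,5],[30,2],[34,0],[35,0],[35,5],[36,0],[36,4],[36,5],[37,0],[37,4],[37,5]]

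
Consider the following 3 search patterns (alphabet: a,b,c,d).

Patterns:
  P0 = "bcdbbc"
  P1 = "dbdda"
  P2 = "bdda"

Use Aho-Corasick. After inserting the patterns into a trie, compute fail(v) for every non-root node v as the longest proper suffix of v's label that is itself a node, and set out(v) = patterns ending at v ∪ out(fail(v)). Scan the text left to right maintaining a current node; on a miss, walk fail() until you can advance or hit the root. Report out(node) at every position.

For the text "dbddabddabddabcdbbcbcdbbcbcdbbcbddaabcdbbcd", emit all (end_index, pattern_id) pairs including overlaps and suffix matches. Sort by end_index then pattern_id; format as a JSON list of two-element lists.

Build:
Trie (insert patterns):
  0='ε' goto b→1 d→7
  1='b' goto c→2 d→12
  2='bc' goto d→3
  3='bcd' goto b→4
  4='bcdb' goto b→5
  5='bcdbb' goto c→6
  6='bcdbbc' goto ·  ←P0
  7='d' goto b→8
  8='db' goto d→9
  9='dbd' goto d→10
  10='dbdd' goto a→11
  11='dbdda' goto ·  ←P1
  12='bd' goto d→13
  13='bdd' goto a→14
  14='bdda' goto ·  ←P2

BFS fail/out derivation:
  fail(1) 'b': from fail(0)=0 chase 'b': 0 ⇒ 0;  out=∅∪out(0)=∅
  fail(7) 'd': from fail(0)=0 chase 'd': 0 ⇒ 0;  out=∅∪out(0)=∅
  fail(2) 'bc': from fail(1)=0 chase 'c': 0 ⇒ 0;  out=∅∪out(0)=∅
  fail(8) 'db': from fail(7)=0 chase 'b': 0 ⇒ 1;  out=∅∪out(1)=∅
  fail(12) 'bd': from fail(1)=0 chase 'd': 0 ⇒ 7;  out=∅∪out(7)=∅
  fail(3) 'bcd': from fail(2)=0 chase 'd': 0 ⇒ 7;  out=∅∪out(7)=∅
  fail(9) 'dbd': from fail(8)=1 chase 'd': 1 ⇒ 12;  out=∅∪out(12)=∅
  fail(13) 'bdd': from fail(12)=7 chase 'd': 7→0 ⇒ 7;  out=∅∪out(7)=∅
  fail(4) 'bcdb': from fail(3)=7 chase 'b': 7 ⇒ 8;  out=∅∪out(8)=∅
  fail(10) 'dbdd': from fail(9)=12 chase 'd': 12 ⇒ 13;  out=∅∪out(13)=∅
  fail(14) 'bdda': from fail(13)=7 chase 'a': 7→0 ⇒ 0;  out={2}∪out(0)={2}
  fail(5) 'bcdbb': from fail(4)=8 chase 'b': 8→1→0 ⇒ 1;  out=∅∪out(1)=∅
  fail(11) 'dbdda': from fail(10)=13 chase 'a': 13 ⇒ 14;  out={1}∪out(14)={1,2}
  fail(6) 'bcdbbc': from fail(5)=1 chase 'c': 1 ⇒ 2;  out={0}∪out(2)={0}

Scan:
pos 0 'd': at 7
pos 1 'b': at 8
pos 2 'd': at 9
pos 3 'd': at 10
pos 4 'a': at 11  ** P1@[0:4],P2@[1:4]
pos 5 'b': at 1 ·f
pos 6 'd': at 12
pos 7 'd': at 13
pos 8 'a': at 14  ** P2@[5:8]
pos 9 'b': at 1 ·f
pos 10 'd': at 12
pos 11 'd': at 13
pos 12 'a': at 14  ** P2@[9:12]
pos 13 'b': at 1 ·f
pos 14 'c': at 2
pos 15 'd': at 3
pos 16 'b': at 4
pos 17 'b': at 5
pos 18 'c': at 6  ** P0@[13:18]
pos 19 'b': at 1 ·f
pos 20 'c': at 2
pos 21 'd': at 3
pos 22 'b': at 4
pos 23 'b': at 5
pos 24 'c': at 6  ** P0@[19:24]
pos 25 'b': at 1 ·f
pos 26 'c': at 2
pos 27 'd': at 3
pos 28 'b': at 4
pos 29 'b': at 5
pos 30 'c': at 6  ** P0@[25:30]
pos 31 'b': at 1 ·f
pos 32 'd': at 12
pos 33 'd': at 13
pos 34 'a': at 14  ** P2@[31:34]
pos 35 'a': at 0 ·f
pos 36 'b': at 1
pos 37 'c': at 2
pos 38 'd': at 3
pos 39 'b': at 4
pos 40 'b': at 5
pos 41 'c': at 6  ** P0@[36:41]
pos 42 'd': at 3 ·f

Result: [[4,1],[4,2],[8,2],[12,2],[18,0],[24,0],[30,0],[34,2],[41,0]]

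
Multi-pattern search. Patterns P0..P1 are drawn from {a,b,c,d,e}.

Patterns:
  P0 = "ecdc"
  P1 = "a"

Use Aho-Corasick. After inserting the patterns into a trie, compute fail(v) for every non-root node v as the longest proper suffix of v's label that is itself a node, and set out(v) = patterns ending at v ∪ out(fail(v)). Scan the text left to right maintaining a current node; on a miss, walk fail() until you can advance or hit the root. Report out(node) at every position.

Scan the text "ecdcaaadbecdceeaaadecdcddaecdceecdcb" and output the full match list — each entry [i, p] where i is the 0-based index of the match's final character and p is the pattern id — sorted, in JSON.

Build:
Trie (insert patterns):
  n0 'ε': a→5 e→1
  n1 'e': c→2
  n2 'ec': d→3
  n3 'ecd': c→4
  n4 'ecdc': ·  ←P0
  n5 'a': ·  ←P1

Failure links (BFS by depth):
  fail(1) 'e': from fail(0)=0 chase 'e': 0 ⇒ 0;  out=∅∪out(0)=∅
  fail(5) 'a': from fail(0)=0 chase 'a': 0 ⇒ 0;  out={1}∪out(0)={1}
  fail(2) 'ec': from fail(1)=0 chase 'c': 0 ⇒ 0;  out=∅∪out(0)=∅
  fail(3) 'ecd': from fail(2)=0 chase 'd': 0 ⇒ 0;  out=∅∪out(0)=∅
  fail(4) 'ecdc': from fail(3)=0 chase 'c': 0 ⇒ 0;  out={0}∪out(0)={0}

Scan:
[0] read 'e'  n0⇒n1
[1] read 'c'  n1⇒n2
[2] read 'd'  n2⇒n3
[3] read 'c'  n3⇒n4  ** P0@[0:3]
[4] read 'a'  n4⇒n5 ·f  ** P1@[4:4]
[5] read 'a'  n5⇒n5 ·f  ** P1@[5:5]
[6] read 'a'  n5⇒n5 ·f  ** P1@[6:6]
[7] read 'd'  n5⇒n0 ·f
[8] read 'b'  n0⇒n0
[9] read 'e'  n0⇒n1
[10] read 'c'  n1⇒n2
[11] read 'd'  n2⇒n3
[12] read 'c'  n3⇒n4  ** P0@[9:12]
[13] read 'e'  n4⇒n1 ·f
[14] read 'e'  n1⇒n1 ·f
[15] read 'a'  n1⇒n5 ·f  ** P1@[15:15]
[16] read 'a'  n5⇒n5 ·f  ** P1@[16:16]
[17] read 'a'  n5⇒n5 ·f  ** P1@[17:17]
[18] read 'd'  n5⇒n0 ·f
[19] read 'e'  n0⇒n1
[20] read 'c'  n1⇒n2
[21] read 'd'  n2⇒n3
[22] read 'c'  n3⇒n4  ** P0@[19:22]
[23] read 'd'  n4⇒n0 ·f
[24] read 'd'  n0⇒n0
[25] read 'a'  n0⇒n5  ** P1@[25:25]
[26] read 'e'  n5⇒n1 ·f
[27] read 'c'  n1⇒n2
[28] read 'd'  n2⇒n3
[29] read 'c'  n3⇒n4  ** P0@[26:29]
[30] read 'e'  n4⇒n1 ·f
[31] read 'e'  n1⇒n1 ·f
[32] read 'c'  n1⇒n2
[33] read 'd'  n2⇒n3
[34] read 'c'  n3⇒n4  ** P0@[31:34]
[35] read 'b'  n4⇒n0 ·f

Matches: [[3,0],[4,1],[5,1],[6,1],[12,0],[15,1],[16,1],[17,1],[22,0],[25,1],[29,0],[34,0]]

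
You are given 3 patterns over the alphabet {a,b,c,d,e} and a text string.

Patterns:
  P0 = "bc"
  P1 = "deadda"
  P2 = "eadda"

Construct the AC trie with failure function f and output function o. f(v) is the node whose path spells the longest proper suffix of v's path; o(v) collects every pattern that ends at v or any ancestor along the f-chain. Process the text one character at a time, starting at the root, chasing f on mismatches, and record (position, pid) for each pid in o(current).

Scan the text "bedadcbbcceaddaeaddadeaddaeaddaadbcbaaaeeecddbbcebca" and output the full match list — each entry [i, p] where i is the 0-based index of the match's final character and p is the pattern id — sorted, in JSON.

Construct AC machine:
Trie nodes:
  0='ε' goto b→1 d→3 e→9
  1='b' goto c→2
  2='bc' goto ·  ←P0
  3='d' goto e→4
  4='de' goto a→5
  5='dea' goto d→6
  6='dead' goto d→7
  7='deadd' goto a→8
  8='deadda' goto ·  ←P1
  9='e' goto a→10
  10='ea' goto d→11
  11='ead' goto d→12
  12='eadd' goto a→13
  13='eadda' goto ·  ←P2

BFS fail/out derivation:
  n1('b'): parent n0 fail=0; on 'b' 0 → fail=0;  out ∅∪∅=∅
  n3('d'): parent n0 fail=0; on 'd' 0 → fail=0;  out ∅∪∅=∅
  n9('e'): parent n0 fail=0; on 'e' 0 → fail=0;  out ∅∪∅=∅
  n2('bc'): parent n1 fail=0; on 'c' 0 → fail=0;  out {0}∪∅={0}
  n4('de'): parent n3 fail=0; on 'e' 0 → fail=9;  out ∅∪∅=∅
  n10('ea'): parent n9 fail=0; on 'a' 0 → fail=0;  out ∅∪∅=∅
  n5('dea'): parent n4 fail=9; on 'a' 9 → fail=10;  out ∅∪∅=∅
  n11('ead'): parent n10 fail=0; on 'd' 0 → fail=3;  out ∅∪∅=∅
  n6('dead'): parent n5 fail=10; on 'd' 10 → fail=11;  out ∅∪∅=∅
  n12('eadd'): parent n11 fail=3; on 'd' 3→0 → fail=3;  out ∅∪∅=∅
  n7('deadd'): parent n6 fail=11; on 'd' 11 → fail=12;  out ∅∪∅=∅
  n13('eadda'): parent n12 fail=3; on 'a' 3→0 → fail=0;  out {2}∪∅={2}
  n8('deadda'): parent n7 fail=12; on 'a' 12 → fail=13;  out {1}∪{2}={1,2}

Run:
[0] read 'b'  n0⇒n1
[1] read 'e'  n1⇒n9 (via fail)
[2] read 'd'  n9⇒n3 (via fail)
[3] read 'a'  n3⇒n0 (via fail)
[4] read 'd'  n0⇒n3
[5] read 'c'  n3⇒n0 (via fail)
[6] read 'b'  n0⇒n1
[7] read 'b'  n1⇒n1 (via fail)
[8] read 'c'  n1⇒n2  → match P0@[7:8]
[9] read 'c'  n2⇒n0 (via fail)
[10] read 'e'  n0⇒n9
[11] read 'a'  n9⇒n10
[12] read 'd'  n10⇒n11
[13] read 'd'  n11⇒n12
[14] read 'a'  n12⇒n13  → match P2@[10:14]
[15] read 'e'  n13⇒n9 (via fail)
[16] read 'a'  n9⇒n10
[17] read 'd'  n10⇒n11
[18] read 'd'  n11⇒n12
[19] read 'a'  n12⇒n13  → match P2@[15:19]
[20] read 'd'  n13⇒n3 (via fail)
[21] read 'e'  n3⇒n4
[22] read 'a'  n4⇒n5
[23] read 'd'  n5⇒n6
[24] read 'd'  n6⇒n7
[25] read 'a'  n7⇒n8  → match P1@[20:25],P2@[21:25]
[26] read 'e'  n8⇒n9 (via fail)
[27] read 'a'  n9⇒n10
[28] read 'd'  n10⇒n11
[29] read 'd'  n11⇒n12
[30] read 'a'  n12⇒n13  → match P2@[26:30]
[31] read 'a'  n13⇒n0 (via fail)
[32] read 'd'  n0⇒n3
[33] read 'b'  n3⇒n1 (via fail)
[34] read 'c'  n1⇒n2  → match P0@[33:34]
[35] read 'b'  n2⇒n1 (via fail)
[36] read 'a'  n1⇒n0 (via fail)
[37] read 'a'  n0⇒n0
[38] read 'a'  n0⇒n0
[39] read 'e'  n0⇒n9
[40] read 'e'  n9⇒n9 (via fail)
[41] read 'e'  n9⇒n9 (via fail)
[42] read 'c'  n9⇒n0 (via fail)
[43] read 'd'  n0⇒n3
[44] read 'd'  n3⇒n3 (via fail)
[45] read 'b'  n3⇒n1 (via fail)
[46] read 'b'  n1⇒n1 (via fail)
[47] read 'c'  n1⇒n2  → match P0@[46:47]
[48] read 'e'  n2⇒n9 (via fail)
[49] read 'b'  n9⇒n1 (via fail)
[50] read 'c'  n1⇒n2  → match P0@[49:50]
[51] read 'a'  n2⇒n0 (via fail)

Result: [[8,0],[14,2],[19,2],[25,1],[25,2],[30,2],[34,0],[47,0],[50,0]]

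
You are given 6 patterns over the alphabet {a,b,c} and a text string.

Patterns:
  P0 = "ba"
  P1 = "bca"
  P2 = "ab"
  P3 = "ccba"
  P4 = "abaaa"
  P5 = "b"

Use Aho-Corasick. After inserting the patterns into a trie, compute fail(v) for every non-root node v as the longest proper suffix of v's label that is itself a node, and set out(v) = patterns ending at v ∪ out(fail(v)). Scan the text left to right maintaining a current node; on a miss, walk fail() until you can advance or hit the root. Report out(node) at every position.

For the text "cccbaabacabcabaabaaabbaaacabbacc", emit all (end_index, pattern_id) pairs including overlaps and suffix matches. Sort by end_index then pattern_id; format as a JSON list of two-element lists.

Construct AC machine:
Trie nodes:
  0='ε' goto a→5 b→1 c→7
  1='b' goto a→2 c→3  [P5 ends]
  2='ba' goto ·  [P0 ends]
  3='bc' goto a→4
  4='bca' goto ·  [P1 ends]
  5='a' goto b→6
  6='ab' goto a→11  [P2 ends]
  7='c' goto c→8
  8='cc' goto b→9
  9='ccb' goto a→10
  10='ccba' goto ·  [P3 ends]
  11='aba' goto a→12
  12='abaa' goto a→13
  13='abaaa' goto ·  [P4 ends]

BFS fail/out derivation:
  fail(1) 'b': from fail(0)=0 chase 'b': 0 ⇒ 0;  out={5}∪out(0)={5}
  fail(5) 'a': from fail(0)=0 chase 'a': 0 ⇒ 0;  out=∅∪out(0)=∅
  fail(7) 'c': from fail(0)=0 chase 'c': 0 ⇒ 0;  out=∅∪out(0)=∅
  fail(2) 'ba': from fail(1)=0 chase 'a': 0 ⇒ 5;  out={0}∪out(5)={0}
  fail(3) 'bc': from fail(1)=0 chase 'c': 0 ⇒ 7;  out=∅∪out(7)=∅
  fail(6) 'ab': from fail(5)=0 chase 'b': 0 ⇒ 1;  out={2}∪out(1)={2,5}
  fail(8) 'cc': from fail(7)=0 chase 'c': 0 ⇒ 7;  out=∅∪out(7)=∅
  fail(4) 'bca': from fail(3)=7 chase 'a': 7→0 ⇒ 5;  out={1}∪out(5)={1}
  fail(9) 'ccb': from fail(8)=7 chase 'b': 7→0 ⇒ 1;  out=∅∪out(1)={5}
  fail(11) 'aba': from fail(6)=1 chase 'a': 1 ⇒ 2;  out=∅∪out(2)={0}
  fail(10) 'ccba': from fail(9)=1 chase 'a': 1 ⇒ 2;  out={3}∪out(2)={0,3}
  fail(12) 'abaa': from fail(11)=2 chase 'a': 2→5→0 ⇒ 5;  out=∅∪out(5)=∅
  fail(13) 'abaaa': from fail(12)=5 chase 'a': 5→0 ⇒ 5;  out={4}∪out(5)={4}

Scan:
[0] read 'c'  n0⇒n7
[1] read 'c'  n7⇒n8
[2] read 'c'  n8⇒n8 ·f
[3] read 'b'  n8⇒n9  ** P5@[3:3]
[4] read 'a'  n9⇒n10  ** P0@[3:4],P3@[1:4]
[5] read 'a'  n10⇒n5 ·f
[6] read 'b'  n5⇒n6  ** P2@[5:6],P5@[6:6]
[7] read 'a'  n6⇒n11  ** P0@[6:7]
[8] read 'c'  n11⇒n7 ·f
[9] read 'a'  n7⇒n5 ·f
[10] read 'b'  n5⇒n6  ** P2@[9:10],P5@[10:10]
[11] read 'c'  n6⇒n3 ·f
[12] read 'a'  n3⇒n4  ** P1@[10:12]
[13] read 'b'  n4⇒n6 ·f  ** P2@[12:13],P5@[13:13]
[14] read 'a'  n6⇒n11  ** P0@[13:14]
[15] read 'a'  n11⇒n12
[16] read 'b'  n12⇒n6 ·f  ** P2@[15:16],P5@[16:16]
[17] read 'a'  n6⇒n11  ** P0@[16:17]
[18] read 'a'  n11⇒n12
[19] read 'a'  n12⇒n13  ** P4@[15:19]
[20] read 'b'  n13⇒n6 ·f  ** P2@[19:20],P5@[20:20]
[21] read 'b'  n6⇒n1 ·f  ** P5@[21:21]
[22] read 'a'  n1⇒n2  ** P0@[21:22]
[23] read 'a'  n2⇒n5 ·f
[24] read 'a'  n5⇒n5 ·f
[25] read 'c'  n5⇒n7 ·f
[26] read 'a'  n7⇒n5 ·f
[27] read 'b'  n5⇒n6  ** P2@[26:27],P5@[27:27]
[28] read 'b'  n6⇒n1 ·f  ** P5@[28:28]
[29] read 'a'  n1⇒n2  ** P0@[28:29]
[30] read 'c'  n2⇒n7 ·f
[31] read 'c'  n7⇒n8

Matches: [[3,5],[4,0],[4,3],[6,2],[6,5],[7,0],[10,2],[10,5],[12,1],[13,2],[13,5],[14,0],[16,2],[16,5],[17,0],[19,4],[20,2],[20,5],[21,5],[22,0],[27,2],[27,5],[28,5],[29,0]]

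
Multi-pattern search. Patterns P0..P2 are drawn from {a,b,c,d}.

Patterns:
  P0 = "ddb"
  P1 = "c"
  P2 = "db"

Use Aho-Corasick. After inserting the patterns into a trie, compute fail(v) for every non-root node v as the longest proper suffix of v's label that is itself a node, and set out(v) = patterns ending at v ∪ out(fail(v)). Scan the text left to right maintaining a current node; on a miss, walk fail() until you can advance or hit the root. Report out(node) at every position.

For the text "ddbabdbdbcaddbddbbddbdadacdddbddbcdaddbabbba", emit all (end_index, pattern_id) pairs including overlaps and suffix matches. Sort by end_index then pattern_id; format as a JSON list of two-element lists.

Construct AC machine:
Trie (insert patterns):
  0='ε' goto c→4 d→1
  1='d' goto b→5 d→2
  2='dd' goto b→3
  3='ddb' goto ·  [P0 ends]
  4='c' goto ·  [P1 ends]
  5='db' goto ·  [P2 ends]

Failure links (BFS by depth):
  fail(1) 'd': from fail(0)=0 chase 'd': 0 ⇒ 0;  out=∅∪out(0)=∅
  fail(4) 'c': from fail(0)=0 chase 'c': 0 ⇒ 0;  out={1}∪out(0)={1}
  fail(2) 'dd': from fail(1)=0 chase 'd': 0 ⇒ 1;  out=∅∪out(1)=∅
  fail(5) 'db': from fail(1)=0 chase 'b': 0 ⇒ 0;  out={2}∪out(0)={2}
  fail(3) 'ddb': from fail(2)=1 chase 'b': 1 ⇒ 5;  out={0}∪out(5)={0,2}

Text stream:
i=0 'd': node 0→1
i=1 'd': node 1→2
i=2 'b': node 2→3  emit P0@[0:2],P2@[1:2]
i=3 'a': node 3→0 (via fail)
i=4 'b': node 0→0
i=5 'd': node 0→1
i=6 'b': node 1→5  emit P2@[5:6]
i=7 'd': node 5→1 (via fail)
i=8 'b': node 1→5  emit P2@[7:8]
i=9 'c': node 5→4 (via fail)  emit P1@[9:9]
i=10 'a': node 4→0 (via fail)
i=11 'd': node 0→1
i=12 'd': node 1→2
i=13 'b': node 2→3  emit P0@[11:13],P2@[12:13]
i=14 'd': node 3→1 (via fail)
i=15 'd': node 1→2
i=16 'b': node 2→3  emit P0@[14:16],P2@[15:16]
i=17 'b': node 3→0 (via fail)
i=18 'd': node 0→1
i=19 'd': node 1→2
i=20 'b': node 2→3  emit P0@[18:20],P2@[19:20]
i=21 'd': node 3→1 (via fail)
i=22 'a': node 1→0 (via fail)
i=23 'd': node 0→1
i=24 'a': node 1→0 (via fail)
i=25 'c': node 0→4  emit P1@[25:25]
i=26 'd': node 4→1 (via fail)
i=27 'd': node 1→2
i=28 'd': node 2→2 (via fail)
i=29 'b': node 2→3  emit P0@[27:29],P2@[28:29]
i=30 'd': node 3→1 (via fail)
i=31 'd': node 1→2
i=32 'b': node 2→3  emit P0@[30:32],P2@[31:32]
i=33 'c': node 3→4 (via fail)  emit P1@[33:33]
i=34 'd': node 4→1 (via fail)
i=35 'a': node 1→0 (via fail)
i=36 'd': node 0→1
i=37 'd': node 1→2
i=38 'b': node 2→3  emit P0@[36:38],P2@[37:38]
i=39 'a': node 3→0 (via fail)
i=40 'b': node 0→0
i=41 'b': node 0→0
i=42 'b': node 0→0
i=43 'a': node 0→0

Matches: [[2,0],[2,2],[6,2],[8,2],[9,1],[13,0],[13,2],[16,0],[16,2],[20,0],[20,2],[25,1],[29,0],[29,2],[32,0],[32,2],[33,1],[38,0],[38,2]]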